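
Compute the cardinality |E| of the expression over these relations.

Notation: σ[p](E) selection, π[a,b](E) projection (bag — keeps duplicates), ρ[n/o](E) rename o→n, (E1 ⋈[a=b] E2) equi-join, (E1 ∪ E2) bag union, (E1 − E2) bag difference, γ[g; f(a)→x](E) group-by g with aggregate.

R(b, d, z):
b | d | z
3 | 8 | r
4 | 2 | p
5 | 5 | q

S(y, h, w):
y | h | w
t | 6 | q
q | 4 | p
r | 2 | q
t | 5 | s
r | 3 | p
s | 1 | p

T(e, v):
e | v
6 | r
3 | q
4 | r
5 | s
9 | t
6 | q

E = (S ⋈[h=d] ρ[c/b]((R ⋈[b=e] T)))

Row counts bottom-up:
  S → 6
  R → 3
  T → 6
  (R ⋈[b=e] T) → 3
  ρ[c/b]((R ⋈[b=e] T)) → 3
  (S ⋈[h=d] ρ[c/b]((R ⋈[b=e] T))) → 2

|E| = 2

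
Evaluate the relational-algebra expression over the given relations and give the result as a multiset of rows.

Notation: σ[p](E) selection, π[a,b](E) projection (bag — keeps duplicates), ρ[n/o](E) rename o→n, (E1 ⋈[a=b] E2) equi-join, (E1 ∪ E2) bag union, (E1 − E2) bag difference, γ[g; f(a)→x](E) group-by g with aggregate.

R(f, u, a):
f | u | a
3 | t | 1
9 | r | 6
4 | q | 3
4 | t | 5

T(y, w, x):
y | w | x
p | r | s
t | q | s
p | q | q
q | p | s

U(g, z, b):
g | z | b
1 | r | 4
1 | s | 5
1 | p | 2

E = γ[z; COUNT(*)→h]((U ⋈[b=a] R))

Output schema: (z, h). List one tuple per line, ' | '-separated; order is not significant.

Subexpression sizes:
  U → 3
  R → 4
  (U ⋈[b=a] R) → 1
  γ[z; COUNT(*)→h]((U ⋈[b=a] R)) → 1

== RESULT ==
z | h
s | 1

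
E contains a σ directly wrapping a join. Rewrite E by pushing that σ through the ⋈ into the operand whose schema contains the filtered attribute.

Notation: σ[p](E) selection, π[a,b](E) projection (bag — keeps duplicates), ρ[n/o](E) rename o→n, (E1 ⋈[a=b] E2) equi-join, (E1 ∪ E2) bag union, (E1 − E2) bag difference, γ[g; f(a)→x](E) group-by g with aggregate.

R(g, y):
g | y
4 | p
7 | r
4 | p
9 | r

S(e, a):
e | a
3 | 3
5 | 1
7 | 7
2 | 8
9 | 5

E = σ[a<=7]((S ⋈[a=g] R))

σ filters on a, owned by the left side.
E' = (σ[a<=7](S) ⋈[a=g] R)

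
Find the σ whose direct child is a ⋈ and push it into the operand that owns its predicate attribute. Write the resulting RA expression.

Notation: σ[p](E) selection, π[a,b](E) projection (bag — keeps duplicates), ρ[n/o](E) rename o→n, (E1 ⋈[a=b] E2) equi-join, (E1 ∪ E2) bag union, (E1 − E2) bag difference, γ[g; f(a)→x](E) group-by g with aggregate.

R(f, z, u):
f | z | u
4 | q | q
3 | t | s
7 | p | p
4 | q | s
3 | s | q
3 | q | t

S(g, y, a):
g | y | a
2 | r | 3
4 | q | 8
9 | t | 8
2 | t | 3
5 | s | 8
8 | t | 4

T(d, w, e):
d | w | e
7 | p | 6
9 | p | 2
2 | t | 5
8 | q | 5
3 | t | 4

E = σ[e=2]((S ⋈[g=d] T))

σ filters on e, owned by the right side.
E' = (S ⋈[g=d] σ[e=2](T))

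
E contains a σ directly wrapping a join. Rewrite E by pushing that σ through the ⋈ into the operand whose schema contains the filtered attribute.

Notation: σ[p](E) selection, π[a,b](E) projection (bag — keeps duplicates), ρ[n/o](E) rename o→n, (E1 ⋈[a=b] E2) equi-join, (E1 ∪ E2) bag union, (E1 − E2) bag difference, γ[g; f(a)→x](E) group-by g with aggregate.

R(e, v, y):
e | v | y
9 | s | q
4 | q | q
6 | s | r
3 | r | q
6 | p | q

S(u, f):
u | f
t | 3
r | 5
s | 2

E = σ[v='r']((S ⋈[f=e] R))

σ filters on v, owned by the right side.
E' = (S ⋈[f=e] σ[v='r'](R))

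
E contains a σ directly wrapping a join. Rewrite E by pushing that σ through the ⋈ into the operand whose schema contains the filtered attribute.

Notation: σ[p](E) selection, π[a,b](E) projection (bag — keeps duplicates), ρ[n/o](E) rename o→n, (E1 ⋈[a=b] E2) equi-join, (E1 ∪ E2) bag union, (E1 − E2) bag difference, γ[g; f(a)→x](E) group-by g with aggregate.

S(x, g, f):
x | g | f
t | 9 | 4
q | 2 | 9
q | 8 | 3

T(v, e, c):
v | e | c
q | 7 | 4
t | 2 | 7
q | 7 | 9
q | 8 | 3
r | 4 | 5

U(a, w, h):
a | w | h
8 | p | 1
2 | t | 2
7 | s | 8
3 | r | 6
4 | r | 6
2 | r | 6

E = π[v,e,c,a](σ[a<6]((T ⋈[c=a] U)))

σ filters on a, owned by the right side.
E' = π[v,e,c,a]((T ⋈[c=a] σ[a<6](U)))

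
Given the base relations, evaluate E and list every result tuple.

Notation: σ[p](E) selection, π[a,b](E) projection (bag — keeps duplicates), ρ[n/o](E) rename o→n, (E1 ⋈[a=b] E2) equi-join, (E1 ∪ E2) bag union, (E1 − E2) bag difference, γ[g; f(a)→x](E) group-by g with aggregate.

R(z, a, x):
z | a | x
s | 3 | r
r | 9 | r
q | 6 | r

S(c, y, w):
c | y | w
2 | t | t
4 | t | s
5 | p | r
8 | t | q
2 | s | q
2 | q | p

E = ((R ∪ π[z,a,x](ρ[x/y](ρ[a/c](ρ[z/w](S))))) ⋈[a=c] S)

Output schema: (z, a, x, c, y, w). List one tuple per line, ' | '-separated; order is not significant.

Row counts bottom-up:
  R → 3
  S → 6
  ρ[z/w](S) → 6
  ρ[a/c](ρ[z/w](S)) → 6
  ρ[x/y](ρ[a/c](ρ[z/w](S))) → 6
  π[z,a,x](ρ[x/y](ρ[a/c](ρ[z/w](S)))) → 6
  (R ∪ π[z,a,x](ρ[x/y](ρ[a/c](ρ[z/w](S))))) → 9
  S → 6
  ((R ∪ π[z,a,x](ρ[x/y](ρ[a/c](ρ[z/w](S))))) ⋈[a=c] S) → 12

== RESULT ==
z | a | x | c | y | w
p | 2 | q | 2 | q | p
p | 2 | q | 2 | s | q
p | 2 | q | 2 | t | t
q | 2 | s | 2 | q | p
q | 2 | s | 2 | s | q
q | 2 | s | 2 | t | t
q | 8 | t | 8 | t | q
r | 5 | p | 5 | p | r
s | 4 | t | 4 | t | s
t | 2 | t | 2 | q | p
t | 2 | t | 2 | s | q
t | 2 | t | 2 | t | t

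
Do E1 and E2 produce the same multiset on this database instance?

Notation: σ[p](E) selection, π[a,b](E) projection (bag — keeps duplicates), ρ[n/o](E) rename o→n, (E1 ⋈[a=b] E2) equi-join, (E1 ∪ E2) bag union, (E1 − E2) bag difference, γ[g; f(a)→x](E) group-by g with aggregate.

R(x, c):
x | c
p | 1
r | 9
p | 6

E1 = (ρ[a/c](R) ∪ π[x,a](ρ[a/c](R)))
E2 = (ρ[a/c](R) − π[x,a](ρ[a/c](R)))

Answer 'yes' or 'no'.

E1 subexpression sizes:
  R → 3
  ρ[a/c](R) → 3
  R → 3
  ρ[a/c](R) → 3
  π[x,a](ρ[a/c](R)) → 3
  (ρ[a/c](R) ∪ π[x,a](ρ[a/c](R))) → 6
E2 subexpression sizes:
  R → 3
  ρ[a/c](R) → 3
  R → 3
  ρ[a/c](R) → 3
  π[x,a](ρ[a/c](R)) → 3
  (ρ[a/c](R) − π[x,a](ρ[a/c](R))) → 0

E1 result:
x | a
p | 1
p | 1
p | 6
p | 6
r | 9
r | 9
E2 result:
x | a
(0 rows)
Witness: ('r', 9) appears 2× in E1 but 0× in E2.

no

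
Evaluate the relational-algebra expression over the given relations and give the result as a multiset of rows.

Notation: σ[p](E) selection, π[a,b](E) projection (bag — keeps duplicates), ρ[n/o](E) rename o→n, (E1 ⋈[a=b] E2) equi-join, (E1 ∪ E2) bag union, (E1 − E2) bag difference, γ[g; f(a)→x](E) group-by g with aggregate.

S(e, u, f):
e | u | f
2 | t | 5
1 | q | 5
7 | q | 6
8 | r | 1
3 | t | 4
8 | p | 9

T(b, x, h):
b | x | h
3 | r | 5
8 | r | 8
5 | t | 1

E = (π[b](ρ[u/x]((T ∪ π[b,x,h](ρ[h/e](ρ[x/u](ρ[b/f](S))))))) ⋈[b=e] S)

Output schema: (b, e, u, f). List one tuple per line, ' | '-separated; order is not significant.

Subexpression sizes:
  T → 3
  S → 6
  ρ[b/f](S) → 6
  ρ[x/u](ρ[b/f](S)) → 6
  ρ[h/e](ρ[x/u](ρ[b/f](S))) → 6
  π[b,x,h](ρ[h/e](ρ[x/u](ρ[b/f](S)))) → 6
  (T ∪ π[b,x,h](ρ[h/e](ρ[x/u](ρ[b/f](S))))) → 9
  ρ[u/x]((T ∪ π[b,x,h](ρ[h/e](ρ[x/u](ρ[b/f](S)))))) → 9
  π[b](ρ[u/x]((T ∪ π[b,x,h](ρ[h/e](ρ[x/u](ρ[b/f](S))))))) → 9
  S → 6
  (π[b](ρ[u/x]((T ∪ π[b,x,h](ρ[h/e](ρ[x/u](ρ[b/f](S))))))) ⋈[b=e] S) → 4

== RESULT ==
b | e | u | f
1 | 1 | q | 5
3 | 3 | t | 4
8 | 8 | p | 9
8 | 8 | r | 1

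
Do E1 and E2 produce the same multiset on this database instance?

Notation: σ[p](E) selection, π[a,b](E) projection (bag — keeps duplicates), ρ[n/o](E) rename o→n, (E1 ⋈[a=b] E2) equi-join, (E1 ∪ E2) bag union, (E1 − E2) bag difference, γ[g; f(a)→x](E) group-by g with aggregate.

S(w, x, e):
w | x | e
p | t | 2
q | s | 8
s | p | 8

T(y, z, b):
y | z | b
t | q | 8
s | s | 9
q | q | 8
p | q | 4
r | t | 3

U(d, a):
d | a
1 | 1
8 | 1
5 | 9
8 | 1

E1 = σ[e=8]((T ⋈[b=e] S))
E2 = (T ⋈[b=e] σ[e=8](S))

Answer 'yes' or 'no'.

E1 row counts bottom-up:
  T → 5
  S → 3
  (T ⋈[b=e] S) → 4
  σ[e=8]((T ⋈[b=e] S)) → 4
E2 row counts bottom-up:
  T → 5
  S → 3
  σ[e=8](S) → 2
  (T ⋈[b=e] σ[e=8](S)) → 4

E1 and E2 produce the same multiset:
y | z | b | w | x | e
q | q | 8 | q | s | 8
q | q | 8 | s | p | 8
t | q | 8 | q | s | 8
t | q | 8 | s | p | 8

yes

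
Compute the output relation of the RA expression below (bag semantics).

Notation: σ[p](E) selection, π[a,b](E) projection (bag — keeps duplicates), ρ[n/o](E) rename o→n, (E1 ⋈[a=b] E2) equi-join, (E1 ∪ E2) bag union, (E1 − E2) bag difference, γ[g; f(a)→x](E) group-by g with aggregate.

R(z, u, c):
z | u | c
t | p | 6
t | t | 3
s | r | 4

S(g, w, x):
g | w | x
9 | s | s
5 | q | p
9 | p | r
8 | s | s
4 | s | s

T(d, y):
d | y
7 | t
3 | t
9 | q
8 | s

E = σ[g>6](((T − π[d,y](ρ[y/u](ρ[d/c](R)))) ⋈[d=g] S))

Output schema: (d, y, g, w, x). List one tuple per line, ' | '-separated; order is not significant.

Per-node cardinality:
  T → 4
  R → 3
  ρ[d/c](R) → 3
  ρ[y/u](ρ[d/c](R)) → 3
  π[d,y](ρ[y/u](ρ[d/c](R))) → 3
  (T − π[d,y](ρ[y/u](ρ[d/c](R)))) → 3
  S → 5
  ((T − π[d,y](ρ[y/u](ρ[d/c](R)))) ⋈[d=g] S) → 3
  σ[g>6](((T − π[d,y](ρ[y/u](ρ[d/c](R)))) ⋈[d=g] S)) → 3

== RESULT ==
d | y | g | w | x
8 | s | 8 | s | s
9 | q | 9 | p | r
9 | q | 9 | s | s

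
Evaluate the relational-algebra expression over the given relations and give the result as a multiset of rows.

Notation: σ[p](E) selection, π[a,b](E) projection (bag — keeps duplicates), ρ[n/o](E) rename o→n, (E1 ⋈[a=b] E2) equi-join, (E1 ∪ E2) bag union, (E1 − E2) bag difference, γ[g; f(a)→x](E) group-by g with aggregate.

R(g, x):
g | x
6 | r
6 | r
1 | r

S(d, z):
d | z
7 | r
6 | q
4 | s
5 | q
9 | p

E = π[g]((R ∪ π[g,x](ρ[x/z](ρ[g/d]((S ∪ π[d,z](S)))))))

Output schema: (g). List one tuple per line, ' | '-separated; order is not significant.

Per-node cardinality:
  R → 3
  S → 5
  S → 5
  π[d,z](S) → 5
  (S ∪ π[d,z](S)) → 10
  ρ[g/d]((S ∪ π[d,z](S))) → 10
  ρ[x/z](ρ[g/d]((S ∪ π[d,z](S)))) → 10
  π[g,x](ρ[x/z](ρ[g/d]((S ∪ π[d,z](S))))) → 10
  (R ∪ π[g,x](ρ[x/z](ρ[g/d]((S ∪ π[d,z](S)))))) → 13
  π[g]((R ∪ π[g,x](ρ[x/z](ρ[g/d]((S ∪ π[d,z](S))))))) → 13

== RESULT ==
g
1
4
4
5
5
6
6
6
6
7
7
9
9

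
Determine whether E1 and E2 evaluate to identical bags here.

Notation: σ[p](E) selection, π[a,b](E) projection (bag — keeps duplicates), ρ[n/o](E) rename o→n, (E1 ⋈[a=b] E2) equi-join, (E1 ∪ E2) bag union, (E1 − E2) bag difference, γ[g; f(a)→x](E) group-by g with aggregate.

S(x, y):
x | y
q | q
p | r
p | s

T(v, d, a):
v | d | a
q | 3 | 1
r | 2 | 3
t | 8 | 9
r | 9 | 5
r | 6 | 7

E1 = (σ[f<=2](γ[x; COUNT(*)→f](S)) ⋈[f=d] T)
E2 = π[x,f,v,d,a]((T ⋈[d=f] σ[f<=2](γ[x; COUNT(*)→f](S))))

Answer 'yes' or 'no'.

E1 row counts bottom-up:
  S → 3
  γ[x; COUNT(*)→f](S) → 2
  σ[f<=2](γ[x; COUNT(*)→f](S)) → 2
  T → 5
  (σ[f<=2](γ[x; COUNT(*)→f](S)) ⋈[f=d] T) → 1
E2 row counts bottom-up:
  T → 5
  S → 3
  γ[x; COUNT(*)→f](S) → 2
  σ[f<=2](γ[x; COUNT(*)→f](S)) → 2
  (T ⋈[d=f] σ[f<=2](γ[x; COUNT(*)→f](S))) → 1
  π[x,f,v,d,a]((T ⋈[d=f] σ[f<=2](γ[x; COUNT(*)→f](S)))) → 1

E1 and E2 produce the same multiset:
x | f | v | d | a
p | 2 | r | 2 | 3

yes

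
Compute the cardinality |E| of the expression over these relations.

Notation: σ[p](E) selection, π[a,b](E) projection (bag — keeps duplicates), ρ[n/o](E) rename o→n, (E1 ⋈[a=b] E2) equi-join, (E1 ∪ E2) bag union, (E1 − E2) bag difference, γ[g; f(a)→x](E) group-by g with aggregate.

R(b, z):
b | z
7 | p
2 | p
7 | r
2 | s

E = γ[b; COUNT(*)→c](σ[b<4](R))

Per-node cardinality:
  R → 4
  σ[b<4](R) → 2
  γ[b; COUNT(*)→c](σ[b<4](R)) → 1

|E| = 1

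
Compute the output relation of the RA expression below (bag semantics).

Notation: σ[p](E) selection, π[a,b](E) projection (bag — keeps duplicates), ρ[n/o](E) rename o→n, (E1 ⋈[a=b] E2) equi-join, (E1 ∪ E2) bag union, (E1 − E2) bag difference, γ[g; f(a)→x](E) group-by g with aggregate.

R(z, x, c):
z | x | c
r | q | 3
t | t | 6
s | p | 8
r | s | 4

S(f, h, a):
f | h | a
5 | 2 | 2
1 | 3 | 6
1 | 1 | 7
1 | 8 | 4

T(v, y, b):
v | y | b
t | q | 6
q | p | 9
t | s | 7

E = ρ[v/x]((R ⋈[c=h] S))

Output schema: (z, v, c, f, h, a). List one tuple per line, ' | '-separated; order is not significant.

Stepwise |·|:
  R → 4
  S → 4
  (R ⋈[c=h] S) → 2
  ρ[v/x]((R ⋈[c=h] S)) → 2

== RESULT ==
z | v | c | f | h | a
r | q | 3 | 1 | 3 | 6
s | p | 8 | 1 | 8 | 4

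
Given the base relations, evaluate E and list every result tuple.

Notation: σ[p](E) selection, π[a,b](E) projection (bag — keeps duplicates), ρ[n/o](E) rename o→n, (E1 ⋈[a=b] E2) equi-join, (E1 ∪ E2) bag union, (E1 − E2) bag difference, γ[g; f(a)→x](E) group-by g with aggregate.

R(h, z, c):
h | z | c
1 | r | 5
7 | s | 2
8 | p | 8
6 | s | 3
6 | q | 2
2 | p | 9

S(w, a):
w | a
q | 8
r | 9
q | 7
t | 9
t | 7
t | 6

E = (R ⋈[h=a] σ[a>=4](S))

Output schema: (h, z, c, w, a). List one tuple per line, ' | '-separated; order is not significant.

Per-node cardinality:
  R → 6
  S → 6
  σ[a>=4](S) → 6
  (R ⋈[h=a] σ[a>=4](S)) → 5

== RESULT ==
h | z | c | w | a
6 | q | 2 | t | 6
6 | s | 3 | t | 6
7 | s | 2 | q | 7
7 | s | 2 | t | 7
8 | p | 8 | q | 8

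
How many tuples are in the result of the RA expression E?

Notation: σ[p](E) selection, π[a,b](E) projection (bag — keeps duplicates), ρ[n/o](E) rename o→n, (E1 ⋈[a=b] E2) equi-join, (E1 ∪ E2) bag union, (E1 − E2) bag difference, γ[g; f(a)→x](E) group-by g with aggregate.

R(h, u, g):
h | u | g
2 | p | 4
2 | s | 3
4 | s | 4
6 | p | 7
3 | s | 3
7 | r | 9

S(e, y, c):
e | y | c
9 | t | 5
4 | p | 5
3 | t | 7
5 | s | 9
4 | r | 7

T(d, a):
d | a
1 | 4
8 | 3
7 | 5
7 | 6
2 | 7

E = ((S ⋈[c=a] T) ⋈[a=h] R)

Per-node cardinality:
  S → 5
  T → 5
  (S ⋈[c=a] T) → 4
  R → 6
  ((S ⋈[c=a] T) ⋈[a=h] R) → 2

|E| = 2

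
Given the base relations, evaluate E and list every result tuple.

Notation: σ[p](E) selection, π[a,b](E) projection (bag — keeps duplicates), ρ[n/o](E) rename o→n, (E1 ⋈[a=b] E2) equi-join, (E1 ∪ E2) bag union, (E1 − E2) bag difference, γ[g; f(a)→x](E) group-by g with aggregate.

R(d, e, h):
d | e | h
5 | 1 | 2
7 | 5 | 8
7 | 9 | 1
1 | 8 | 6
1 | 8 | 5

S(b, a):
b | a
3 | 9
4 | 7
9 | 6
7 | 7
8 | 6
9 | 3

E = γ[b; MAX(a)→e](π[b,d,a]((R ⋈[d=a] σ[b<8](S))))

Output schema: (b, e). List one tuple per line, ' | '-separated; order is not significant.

Stepwise |·|:
  R → 5
  S → 6
  σ[b<8](S) → 3
  (R ⋈[d=a] σ[b<8](S)) → 4
  π[b,d,a]((R ⋈[d=a] σ[b<8](S))) → 4
  γ[b; MAX(a)→e](π[b,d,a]((R ⋈[d=a] σ[b<8](S)))) → 2

== RESULT ==
b | e
4 | 7
7 | 7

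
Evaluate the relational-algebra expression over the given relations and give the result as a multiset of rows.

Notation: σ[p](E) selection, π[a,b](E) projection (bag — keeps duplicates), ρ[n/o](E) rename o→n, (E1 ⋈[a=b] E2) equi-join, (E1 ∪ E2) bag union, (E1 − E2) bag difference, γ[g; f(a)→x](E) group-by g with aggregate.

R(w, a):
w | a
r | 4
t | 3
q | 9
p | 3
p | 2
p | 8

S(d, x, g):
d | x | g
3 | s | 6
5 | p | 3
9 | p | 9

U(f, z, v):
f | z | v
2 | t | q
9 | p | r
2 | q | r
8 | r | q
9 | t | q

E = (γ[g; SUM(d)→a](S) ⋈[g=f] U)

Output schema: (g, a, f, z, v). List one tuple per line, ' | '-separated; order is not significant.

Per-node cardinality:
  S → 3
  γ[g; SUM(d)→a](S) → 3
  U → 5
  (γ[g; SUM(d)→a](S) ⋈[g=f] U) → 2

== RESULT ==
g | a | f | z | v
9 | 9 | 9 | p | r
9 | 9 | 9 | t | q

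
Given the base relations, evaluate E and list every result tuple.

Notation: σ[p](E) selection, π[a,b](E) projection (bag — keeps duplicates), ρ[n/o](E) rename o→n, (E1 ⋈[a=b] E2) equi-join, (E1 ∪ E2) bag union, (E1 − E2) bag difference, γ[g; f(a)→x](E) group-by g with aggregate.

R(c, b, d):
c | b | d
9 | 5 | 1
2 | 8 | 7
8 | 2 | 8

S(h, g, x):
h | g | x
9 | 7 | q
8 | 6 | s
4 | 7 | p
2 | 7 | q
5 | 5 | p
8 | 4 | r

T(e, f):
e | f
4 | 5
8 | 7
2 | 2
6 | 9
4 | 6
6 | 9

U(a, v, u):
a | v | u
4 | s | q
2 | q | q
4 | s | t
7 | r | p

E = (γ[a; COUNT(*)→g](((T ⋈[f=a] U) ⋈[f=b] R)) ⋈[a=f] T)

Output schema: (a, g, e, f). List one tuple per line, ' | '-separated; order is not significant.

Subexpression sizes:
  T → 6
  U → 4
  (T ⋈[f=a] U) → 2
  R → 3
  ((T ⋈[f=a] U) ⋈[f=b] R) → 1
  γ[a; COUNT(*)→g](((T ⋈[f=a] U) ⋈[f=b] R)) → 1
  T → 6
  (γ[a; COUNT(*)→g](((T ⋈[f=a] U) ⋈[f=b] R)) ⋈[a=f] T) → 1

== RESULT ==
a | g | e | f
2 | 1 | 2 | 2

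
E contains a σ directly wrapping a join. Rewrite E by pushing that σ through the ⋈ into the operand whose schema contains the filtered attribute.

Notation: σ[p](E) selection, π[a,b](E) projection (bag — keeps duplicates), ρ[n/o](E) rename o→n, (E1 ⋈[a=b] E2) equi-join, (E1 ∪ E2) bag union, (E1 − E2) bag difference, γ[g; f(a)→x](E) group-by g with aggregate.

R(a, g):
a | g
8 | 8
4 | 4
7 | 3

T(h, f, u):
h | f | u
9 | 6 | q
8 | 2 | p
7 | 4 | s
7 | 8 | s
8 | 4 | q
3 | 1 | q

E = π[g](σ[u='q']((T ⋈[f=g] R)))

σ filters on u, owned by the left side.
E' = π[g]((σ[u='q'](T) ⋈[f=g] R))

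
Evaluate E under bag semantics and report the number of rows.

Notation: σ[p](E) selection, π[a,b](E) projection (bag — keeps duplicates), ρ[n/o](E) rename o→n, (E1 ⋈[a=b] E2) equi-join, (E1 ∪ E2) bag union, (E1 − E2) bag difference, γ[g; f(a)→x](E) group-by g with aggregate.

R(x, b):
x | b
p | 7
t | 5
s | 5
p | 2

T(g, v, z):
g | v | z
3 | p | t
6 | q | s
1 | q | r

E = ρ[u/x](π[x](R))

Per-node cardinality:
  R → 4
  π[x](R) → 4
  ρ[u/x](π[x](R)) → 4

|E| = 4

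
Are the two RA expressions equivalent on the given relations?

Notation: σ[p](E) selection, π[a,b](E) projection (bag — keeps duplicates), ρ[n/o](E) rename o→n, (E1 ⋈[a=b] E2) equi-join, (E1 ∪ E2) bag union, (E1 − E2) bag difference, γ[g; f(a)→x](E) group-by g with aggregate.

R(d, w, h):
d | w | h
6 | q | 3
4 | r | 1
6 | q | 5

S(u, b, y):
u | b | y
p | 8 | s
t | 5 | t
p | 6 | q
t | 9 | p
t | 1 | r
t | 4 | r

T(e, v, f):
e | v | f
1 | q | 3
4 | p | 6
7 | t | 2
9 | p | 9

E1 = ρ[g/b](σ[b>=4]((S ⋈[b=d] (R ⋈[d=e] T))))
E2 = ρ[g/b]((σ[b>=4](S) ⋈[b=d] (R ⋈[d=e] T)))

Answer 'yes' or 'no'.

E1 per-node cardinality:
  S → 6
  R → 3
  T → 4
  (R ⋈[d=e] T) → 1
  (S ⋈[b=d] (R ⋈[d=e] T)) → 1
  σ[b>=4]((S ⋈[b=d] (R ⋈[d=e] T))) → 1
  ρ[g/b](σ[b>=4]((S ⋈[b=d] (R ⋈[d=e] T)))) → 1
E2 per-node cardinality:
  S → 6
  σ[b>=4](S) → 5
  R → 3
  T → 4
  (R ⋈[d=e] T) → 1
  (σ[b>=4](S) ⋈[b=d] (R ⋈[d=e] T)) → 1
  ρ[g/b]((σ[b>=4](S) ⋈[b=d] (R ⋈[d=e] T))) → 1

E1 and E2 produce the same multiset:
u | g | y | d | w | h | e | v | f
t | 4 | r | 4 | r | 1 | 4 | p | 6

yes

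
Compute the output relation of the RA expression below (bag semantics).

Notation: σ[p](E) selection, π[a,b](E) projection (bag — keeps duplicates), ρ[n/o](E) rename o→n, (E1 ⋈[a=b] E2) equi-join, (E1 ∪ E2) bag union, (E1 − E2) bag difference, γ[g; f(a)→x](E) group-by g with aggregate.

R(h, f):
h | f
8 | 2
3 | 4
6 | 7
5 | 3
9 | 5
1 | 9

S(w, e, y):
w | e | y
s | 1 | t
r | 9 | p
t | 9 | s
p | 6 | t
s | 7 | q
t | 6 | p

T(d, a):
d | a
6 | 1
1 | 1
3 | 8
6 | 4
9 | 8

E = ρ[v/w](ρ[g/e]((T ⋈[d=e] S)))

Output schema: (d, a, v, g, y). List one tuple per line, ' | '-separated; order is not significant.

Row counts bottom-up:
  T → 5
  S → 6
  (T ⋈[d=e] S) → 7
  ρ[g/e]((T ⋈[d=e] S)) → 7
  ρ[v/w](ρ[g/e]((T ⋈[d=e] S))) → 7

== RESULT ==
d | a | v | g | y
1 | 1 | s | 1 | t
6 | 1 | p | 6 | t
6 | 1 | t | 6 | p
6 | 4 | p | 6 | t
6 | 4 | t | 6 | p
9 | 8 | r | 9 | p
9 | 8 | t | 9 | s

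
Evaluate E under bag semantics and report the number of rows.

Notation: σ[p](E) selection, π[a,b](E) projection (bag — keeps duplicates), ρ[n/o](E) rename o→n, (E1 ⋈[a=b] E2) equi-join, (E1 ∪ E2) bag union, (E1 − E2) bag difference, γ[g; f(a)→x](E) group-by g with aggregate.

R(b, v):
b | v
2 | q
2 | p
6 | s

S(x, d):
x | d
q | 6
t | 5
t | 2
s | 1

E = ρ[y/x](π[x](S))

Stepwise |·|:
  S → 4
  π[x](S) → 4
  ρ[y/x](π[x](S)) → 4

|E| = 4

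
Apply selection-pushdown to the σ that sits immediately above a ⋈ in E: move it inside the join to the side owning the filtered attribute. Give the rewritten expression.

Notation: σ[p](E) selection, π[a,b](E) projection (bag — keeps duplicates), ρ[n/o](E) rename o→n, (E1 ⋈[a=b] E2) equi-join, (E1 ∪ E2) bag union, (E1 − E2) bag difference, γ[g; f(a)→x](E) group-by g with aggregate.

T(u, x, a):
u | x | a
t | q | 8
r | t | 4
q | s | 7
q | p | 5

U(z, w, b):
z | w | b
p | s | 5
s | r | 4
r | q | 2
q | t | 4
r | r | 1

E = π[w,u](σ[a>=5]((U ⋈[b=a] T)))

σ filters on a, owned by the right side.
E' = π[w,u]((U ⋈[b=a] σ[a>=5](T)))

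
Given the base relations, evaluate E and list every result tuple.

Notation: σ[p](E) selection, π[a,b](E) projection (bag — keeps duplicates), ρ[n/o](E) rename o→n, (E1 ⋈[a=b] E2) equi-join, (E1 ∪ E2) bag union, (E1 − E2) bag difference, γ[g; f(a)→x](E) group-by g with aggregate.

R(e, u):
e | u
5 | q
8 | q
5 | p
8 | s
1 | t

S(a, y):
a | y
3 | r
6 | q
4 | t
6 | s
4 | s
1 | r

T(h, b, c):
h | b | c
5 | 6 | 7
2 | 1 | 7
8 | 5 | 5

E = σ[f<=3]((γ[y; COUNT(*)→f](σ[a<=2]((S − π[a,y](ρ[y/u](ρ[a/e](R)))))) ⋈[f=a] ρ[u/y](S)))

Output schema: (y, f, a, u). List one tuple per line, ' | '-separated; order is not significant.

Row counts bottom-up:
  S → 6
  R → 5
  ρ[a/e](R) → 5
  ρ[y/u](ρ[a/e](R)) → 5
  π[a,y](ρ[y/u](ρ[a/e](R))) → 5
  (S − π[a,y](ρ[y/u](ρ[a/e](R)))) → 6
  σ[a<=2]((S − π[a,y](ρ[y/u](ρ[a/e](R))))) → 1
  γ[y; COUNT(*)→f](σ[a<=2]((S − π[a,y](ρ[y/u](ρ[a/e](R)))))) → 1
  S → 6
  ρ[u/y](S) → 6
  (γ[y; COUNT(*)→f](σ[a<=2]((S − π[a,y](ρ[y/u](ρ[a/e](R)))))) ⋈[f=a] ρ[u/y](S)) → 1
  σ[f<=3]((γ[y; COUNT(*)→f](σ[a<=2]((S − π[a,y](ρ[y/u](ρ[a/e](R)))))) ⋈[f=a] ρ[u/y](S))) → 1

== RESULT ==
y | f | a | u
r | 1 | 1 | r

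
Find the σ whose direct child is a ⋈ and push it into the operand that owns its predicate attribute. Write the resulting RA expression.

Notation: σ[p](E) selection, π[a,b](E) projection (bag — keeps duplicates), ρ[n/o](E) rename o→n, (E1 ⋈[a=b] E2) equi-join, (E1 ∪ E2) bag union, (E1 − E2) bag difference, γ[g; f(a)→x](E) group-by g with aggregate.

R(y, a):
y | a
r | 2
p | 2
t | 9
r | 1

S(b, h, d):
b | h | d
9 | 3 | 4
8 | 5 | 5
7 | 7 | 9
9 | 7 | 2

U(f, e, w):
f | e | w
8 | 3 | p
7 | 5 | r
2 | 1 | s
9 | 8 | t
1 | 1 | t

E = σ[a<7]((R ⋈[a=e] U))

σ filters on a, owned by the left side.
E' = (σ[a<7](R) ⋈[a=e] U)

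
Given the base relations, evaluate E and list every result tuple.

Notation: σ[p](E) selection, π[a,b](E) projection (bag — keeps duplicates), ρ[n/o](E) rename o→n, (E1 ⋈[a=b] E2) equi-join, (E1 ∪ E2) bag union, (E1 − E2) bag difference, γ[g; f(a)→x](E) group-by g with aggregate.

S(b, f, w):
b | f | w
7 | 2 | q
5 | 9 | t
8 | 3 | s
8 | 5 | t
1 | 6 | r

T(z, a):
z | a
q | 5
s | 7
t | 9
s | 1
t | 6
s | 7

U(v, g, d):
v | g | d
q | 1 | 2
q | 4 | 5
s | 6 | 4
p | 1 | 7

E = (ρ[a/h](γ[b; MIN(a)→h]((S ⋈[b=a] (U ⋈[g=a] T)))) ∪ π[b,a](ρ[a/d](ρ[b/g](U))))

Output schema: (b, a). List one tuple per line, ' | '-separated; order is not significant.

Subexpression sizes:
  S → 5
  U → 4
  T → 6
  (U ⋈[g=a] T) → 3
  (S ⋈[b=a] (U ⋈[g=a] T)) → 2
  γ[b; MIN(a)→h]((S ⋈[b=a] (U ⋈[g=a] T))) → 1
  ρ[a/h](γ[b; MIN(a)→h]((S ⋈[b=a] (U ⋈[g=a] T)))) → 1
  U → 4
  ρ[b/g](U) → 4
  ρ[a/d](ρ[b/g](U)) → 4
  π[b,a](ρ[a/d](ρ[b/g](U))) → 4
  (ρ[a/h](γ[b; MIN(a)→h]((S ⋈[b=a] (U ⋈[g=a] T)))) ∪ π[b,a](ρ[a/d](ρ[b/g](U)))) → 5

== RESULT ==
b | a
1 | 1
1 | 2
1 | 7
4 | 5
6 | 4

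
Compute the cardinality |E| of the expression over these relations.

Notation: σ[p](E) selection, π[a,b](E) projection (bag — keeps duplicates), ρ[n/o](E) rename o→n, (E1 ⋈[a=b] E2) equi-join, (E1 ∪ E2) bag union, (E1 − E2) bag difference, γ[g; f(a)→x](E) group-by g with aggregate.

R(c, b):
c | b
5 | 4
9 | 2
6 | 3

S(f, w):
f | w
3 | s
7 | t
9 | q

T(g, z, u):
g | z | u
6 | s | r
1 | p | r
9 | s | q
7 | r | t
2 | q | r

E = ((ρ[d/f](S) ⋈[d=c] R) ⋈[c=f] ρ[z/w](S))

Subexpression sizes:
  S → 3
  ρ[d/f](S) → 3
  R → 3
  (ρ[d/f](S) ⋈[d=c] R) → 1
  S → 3
  ρ[z/w](S) → 3
  ((ρ[d/f](S) ⋈[d=c] R) ⋈[c=f] ρ[z/w](S)) → 1

|E| = 1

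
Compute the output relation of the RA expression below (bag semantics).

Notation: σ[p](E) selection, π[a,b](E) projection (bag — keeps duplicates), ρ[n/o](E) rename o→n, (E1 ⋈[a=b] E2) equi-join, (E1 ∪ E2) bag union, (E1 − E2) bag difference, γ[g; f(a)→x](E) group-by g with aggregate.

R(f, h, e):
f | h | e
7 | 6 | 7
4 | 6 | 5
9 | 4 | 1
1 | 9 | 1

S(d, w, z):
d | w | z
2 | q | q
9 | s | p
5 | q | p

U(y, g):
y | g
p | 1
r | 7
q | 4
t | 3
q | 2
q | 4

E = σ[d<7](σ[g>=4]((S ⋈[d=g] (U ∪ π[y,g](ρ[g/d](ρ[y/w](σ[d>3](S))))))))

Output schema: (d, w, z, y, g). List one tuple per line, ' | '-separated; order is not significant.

Subexpression sizes:
  S → 3
  U → 6
  S → 3
  σ[d>3](S) → 2
  ρ[y/w](σ[d>3](S)) → 2
  ρ[g/d](ρ[y/w](σ[d>3](S))) → 2
  π[y,g](ρ[g/d](ρ[y/w](σ[d>3](S)))) → 2
  (U ∪ π[y,g](ρ[g/d](ρ[y/w](σ[d>3](S))))) → 8
  (S ⋈[d=g] (U ∪ π[y,g](ρ[g/d](ρ[y/w](σ[d>3](S)))))) → 3
  σ[g>=4]((S ⋈[d=g] (U ∪ π[y,g](ρ[g/d](ρ[y/w](σ[d>3](S))))))) → 2
  σ[d<7](σ[g>=4]((S ⋈[d=g] (U ∪ π[y,g](ρ[g/d](ρ[y/w](σ[d>3](S)))))))) → 1

== RESULT ==
d | w | z | y | g
5 | q | p | q | 5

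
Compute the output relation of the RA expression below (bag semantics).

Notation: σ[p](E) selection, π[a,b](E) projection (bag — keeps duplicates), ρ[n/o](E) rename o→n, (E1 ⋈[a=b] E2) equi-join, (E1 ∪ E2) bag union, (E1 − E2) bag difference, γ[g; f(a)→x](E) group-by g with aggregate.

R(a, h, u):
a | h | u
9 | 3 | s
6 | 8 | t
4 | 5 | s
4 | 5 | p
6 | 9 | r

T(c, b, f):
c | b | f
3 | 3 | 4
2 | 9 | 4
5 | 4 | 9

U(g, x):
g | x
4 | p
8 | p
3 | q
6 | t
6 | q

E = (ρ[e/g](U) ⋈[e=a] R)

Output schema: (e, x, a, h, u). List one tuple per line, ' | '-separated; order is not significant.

Subexpression sizes:
  U → 5
  ρ[e/g](U) → 5
  R → 5
  (ρ[e/g](U) ⋈[e=a] R) → 6

== RESULT ==
e | x | a | h | u
4 | p | 4 | 5 | p
4 | p | 4 | 5 | s
6 | q | 6 | 8 | t
6 | q | 6 | 9 | r
6 | t | 6 | 8 | t
6 | t | 6 | 9 | r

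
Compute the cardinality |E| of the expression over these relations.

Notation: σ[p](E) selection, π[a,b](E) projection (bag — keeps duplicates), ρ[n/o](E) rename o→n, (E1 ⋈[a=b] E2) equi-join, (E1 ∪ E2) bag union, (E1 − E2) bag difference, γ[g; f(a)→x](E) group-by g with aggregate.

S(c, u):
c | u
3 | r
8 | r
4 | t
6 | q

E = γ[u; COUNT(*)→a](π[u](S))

Subexpression sizes:
  S → 4
  π[u](S) → 4
  γ[u; COUNT(*)→a](π[u](S)) → 3

|E| = 3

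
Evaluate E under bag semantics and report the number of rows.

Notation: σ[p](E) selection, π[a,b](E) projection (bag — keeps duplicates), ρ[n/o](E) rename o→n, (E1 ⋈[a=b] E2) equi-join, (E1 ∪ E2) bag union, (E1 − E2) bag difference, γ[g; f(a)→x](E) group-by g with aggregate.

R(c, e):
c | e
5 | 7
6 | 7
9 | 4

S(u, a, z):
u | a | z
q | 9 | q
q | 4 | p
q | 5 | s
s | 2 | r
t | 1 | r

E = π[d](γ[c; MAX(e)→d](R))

Subexpression sizes:
  R → 3
  γ[c; MAX(e)→d](R) → 3
  π[d](γ[c; MAX(e)→d](R)) → 3

|E| = 3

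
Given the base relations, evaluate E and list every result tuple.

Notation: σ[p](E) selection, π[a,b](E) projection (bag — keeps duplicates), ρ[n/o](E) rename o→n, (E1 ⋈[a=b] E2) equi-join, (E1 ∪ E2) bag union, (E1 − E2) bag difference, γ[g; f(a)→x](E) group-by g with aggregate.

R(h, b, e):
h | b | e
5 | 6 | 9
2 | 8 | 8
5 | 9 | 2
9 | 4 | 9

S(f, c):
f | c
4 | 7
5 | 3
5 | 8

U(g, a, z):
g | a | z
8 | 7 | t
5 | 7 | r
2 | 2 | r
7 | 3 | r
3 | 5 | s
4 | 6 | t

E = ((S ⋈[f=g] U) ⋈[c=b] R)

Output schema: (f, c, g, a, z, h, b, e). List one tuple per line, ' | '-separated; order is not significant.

Stepwise |·|:
  S → 3
  U → 6
  (S ⋈[f=g] U) → 3
  R → 4
  ((S ⋈[f=g] U) ⋈[c=b] R) → 1

== RESULT ==
f | c | g | a | z | h | b | e
5 | 8 | 5 | 7 | r | 2 | 8 | 8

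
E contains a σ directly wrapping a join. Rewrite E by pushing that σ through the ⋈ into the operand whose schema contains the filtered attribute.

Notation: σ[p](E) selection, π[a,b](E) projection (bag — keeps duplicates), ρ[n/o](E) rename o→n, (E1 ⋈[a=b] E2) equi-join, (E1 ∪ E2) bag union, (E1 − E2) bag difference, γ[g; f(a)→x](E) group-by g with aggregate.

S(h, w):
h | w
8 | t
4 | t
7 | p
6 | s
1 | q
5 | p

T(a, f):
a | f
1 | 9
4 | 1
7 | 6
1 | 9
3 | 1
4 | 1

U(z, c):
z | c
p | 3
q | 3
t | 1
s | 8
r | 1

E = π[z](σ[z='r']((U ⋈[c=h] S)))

σ filters on z, owned by the left side.
E' = π[z]((σ[z='r'](U) ⋈[c=h] S))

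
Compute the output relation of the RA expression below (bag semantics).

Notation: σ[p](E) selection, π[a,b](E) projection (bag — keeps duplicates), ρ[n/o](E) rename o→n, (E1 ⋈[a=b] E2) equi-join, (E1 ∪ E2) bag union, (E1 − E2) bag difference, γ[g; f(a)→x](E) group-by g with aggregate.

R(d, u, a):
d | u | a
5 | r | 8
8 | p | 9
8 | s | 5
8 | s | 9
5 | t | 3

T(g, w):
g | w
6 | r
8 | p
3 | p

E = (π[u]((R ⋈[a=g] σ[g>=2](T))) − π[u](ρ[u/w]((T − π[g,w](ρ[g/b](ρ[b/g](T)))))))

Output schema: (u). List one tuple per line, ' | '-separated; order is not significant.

Stepwise |·|:
  R → 5
  T → 3
  σ[g>=2](T) → 3
  (R ⋈[a=g] σ[g>=2](T)) → 2
  π[u]((R ⋈[a=g] σ[g>=2](T))) → 2
  T → 3
  T → 3
  ρ[b/g](T) → 3
  ρ[g/b](ρ[b/g](T)) → 3
  π[g,w](ρ[g/b](ρ[b/g](T))) → 3
  (T − π[g,w](ρ[g/b](ρ[b/g](T)))) → 0
  ρ[u/w]((T − π[g,w](ρ[g/b](ρ[b/g](T))))) → 0
  π[u](ρ[u/w]((T − π[g,w](ρ[g/b](ρ[b/g](T)))))) → 0
  (π[u]((R ⋈[a=g] σ[g>=2](T))) − π[u](ρ[u/w]((T − π[g,w](ρ[g/b](ρ[b/g](T))))))) → 2

== RESULT ==
u
r
t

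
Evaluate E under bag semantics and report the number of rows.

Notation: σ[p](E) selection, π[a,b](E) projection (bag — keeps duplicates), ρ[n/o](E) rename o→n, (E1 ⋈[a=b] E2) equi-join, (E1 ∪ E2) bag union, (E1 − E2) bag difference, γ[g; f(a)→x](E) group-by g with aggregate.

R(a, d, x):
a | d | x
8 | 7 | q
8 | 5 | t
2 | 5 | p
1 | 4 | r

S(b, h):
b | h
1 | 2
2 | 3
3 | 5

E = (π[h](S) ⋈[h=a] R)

Stepwise |·|:
  S → 3
  π[h](S) → 3
  R → 4
  (π[h](S) ⋈[h=a] R) → 1

|E| = 1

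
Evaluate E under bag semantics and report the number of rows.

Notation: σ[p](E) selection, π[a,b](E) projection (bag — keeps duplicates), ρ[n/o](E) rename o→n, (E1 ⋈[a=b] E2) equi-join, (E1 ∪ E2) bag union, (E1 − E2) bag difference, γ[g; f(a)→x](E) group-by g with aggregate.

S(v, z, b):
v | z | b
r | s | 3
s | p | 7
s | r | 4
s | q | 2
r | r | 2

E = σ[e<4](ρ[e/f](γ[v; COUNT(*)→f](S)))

Row counts bottom-up:
  S → 5
  γ[v; COUNT(*)→f](S) → 2
  ρ[e/f](γ[v; COUNT(*)→f](S)) → 2
  σ[e<4](ρ[e/f](γ[v; COUNT(*)→f](S))) → 2

|E| = 2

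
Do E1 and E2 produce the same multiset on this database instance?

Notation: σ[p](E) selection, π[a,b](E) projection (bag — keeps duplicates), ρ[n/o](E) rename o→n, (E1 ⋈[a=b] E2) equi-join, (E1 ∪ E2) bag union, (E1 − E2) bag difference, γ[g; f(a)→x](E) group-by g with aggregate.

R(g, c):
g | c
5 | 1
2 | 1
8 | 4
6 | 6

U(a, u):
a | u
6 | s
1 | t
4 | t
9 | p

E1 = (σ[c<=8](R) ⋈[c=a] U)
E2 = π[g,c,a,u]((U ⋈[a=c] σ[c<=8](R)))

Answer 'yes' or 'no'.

E1 row counts bottom-up:
  R → 4
  σ[c<=8](R) → 4
  U → 4
  (σ[c<=8](R) ⋈[c=a] U) → 4
E2 row counts bottom-up:
  U → 4
  R → 4
  σ[c<=8](R) → 4
  (U ⋈[a=c] σ[c<=8](R)) → 4
  π[g,c,a,u]((U ⋈[a=c] σ[c<=8](R))) → 4

E1 and E2 produce the same multiset:
g | c | a | u
2 | 1 | 1 | t
5 | 1 | 1 | t
6 | 6 | 6 | s
8 | 4 | 4 | t

yes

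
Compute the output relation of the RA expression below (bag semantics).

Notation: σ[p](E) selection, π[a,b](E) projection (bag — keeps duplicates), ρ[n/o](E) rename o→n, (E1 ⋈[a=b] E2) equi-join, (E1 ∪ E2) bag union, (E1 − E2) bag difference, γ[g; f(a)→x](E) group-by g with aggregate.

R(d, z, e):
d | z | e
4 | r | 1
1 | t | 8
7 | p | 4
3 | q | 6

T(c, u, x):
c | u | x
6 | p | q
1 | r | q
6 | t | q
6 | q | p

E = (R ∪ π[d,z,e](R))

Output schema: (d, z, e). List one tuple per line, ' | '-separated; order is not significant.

Per-node cardinality:
  R → 4
  R → 4
  π[d,z,e](R) → 4
  (R ∪ π[d,z,e](R)) → 8

== RESULT ==
d | z | e
1 | t | 8
1 | t | 8
3 | q | 6
3 | q | 6
4 | r | 1
4 | r | 1
7 | p | 4
7 | p | 4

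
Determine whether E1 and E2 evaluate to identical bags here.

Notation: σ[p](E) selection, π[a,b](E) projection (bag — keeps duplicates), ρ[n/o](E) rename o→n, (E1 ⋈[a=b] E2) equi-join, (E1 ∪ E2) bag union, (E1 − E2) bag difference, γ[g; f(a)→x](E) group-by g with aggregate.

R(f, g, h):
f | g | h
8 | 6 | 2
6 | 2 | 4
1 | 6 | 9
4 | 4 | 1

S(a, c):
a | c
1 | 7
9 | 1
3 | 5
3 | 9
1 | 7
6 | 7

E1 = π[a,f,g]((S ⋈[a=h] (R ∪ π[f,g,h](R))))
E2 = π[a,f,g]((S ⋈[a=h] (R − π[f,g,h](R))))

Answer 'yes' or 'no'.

E1 per-node cardinality:
  S → 6
  R → 4
  R → 4
  π[f,g,h](R) → 4
  (R ∪ π[f,g,h](R)) → 8
  (S ⋈[a=h] (R ∪ π[f,g,h](R))) → 6
  π[a,f,g]((S ⋈[a=h] (R ∪ π[f,g,h](R)))) → 6
E2 per-node cardinality:
  S → 6
  R → 4
  R → 4
  π[f,g,h](R) → 4
  (R − π[f,g,h](R)) → 0
  (S ⋈[a=h] (R − π[f,g,h](R))) → 0
  π[a,f,g]((S ⋈[a=h] (R − π[f,g,h](R)))) → 0

E1 result:
a | f | g
1 | 4 | 4
1 | 4 | 4
1 | 4 | 4
1 | 4 | 4
9 | 1 | 6
9 | 1 | 6
E2 result:
a | f | g
(0 rows)
Witness: (9, 1, 6) appears 2× in E1 but 0× in E2.

no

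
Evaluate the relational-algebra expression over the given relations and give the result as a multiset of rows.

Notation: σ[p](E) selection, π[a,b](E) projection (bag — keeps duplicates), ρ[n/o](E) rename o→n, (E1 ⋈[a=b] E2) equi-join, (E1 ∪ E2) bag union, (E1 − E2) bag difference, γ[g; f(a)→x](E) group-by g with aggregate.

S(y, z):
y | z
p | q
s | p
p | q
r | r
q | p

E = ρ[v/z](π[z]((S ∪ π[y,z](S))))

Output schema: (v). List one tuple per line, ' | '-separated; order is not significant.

Per-node cardinality:
  S → 5
  S → 5
  π[y,z](S) → 5
  (S ∪ π[y,z](S)) → 10
  π[z]((S ∪ π[y,z](S))) → 10
  ρ[v/z](π[z]((S ∪ π[y,z](S)))) → 10

== RESULT ==
v
p
p
p
p
q
q
q
q
r
r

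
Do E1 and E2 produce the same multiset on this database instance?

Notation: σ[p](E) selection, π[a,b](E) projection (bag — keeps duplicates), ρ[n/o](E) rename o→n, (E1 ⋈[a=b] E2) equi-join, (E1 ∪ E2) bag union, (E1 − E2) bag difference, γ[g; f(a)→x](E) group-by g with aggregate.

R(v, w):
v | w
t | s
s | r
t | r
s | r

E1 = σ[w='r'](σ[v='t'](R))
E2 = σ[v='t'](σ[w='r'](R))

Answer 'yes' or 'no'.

E1 subexpression sizes:
  R → 4
  σ[v='t'](R) → 2
  σ[w='r'](σ[v='t'](R)) → 1
E2 subexpression sizes:
  R → 4
  σ[w='r'](R) → 3
  σ[v='t'](σ[w='r'](R)) → 1

E1 and E2 produce the same multiset:
v | w
t | r

yes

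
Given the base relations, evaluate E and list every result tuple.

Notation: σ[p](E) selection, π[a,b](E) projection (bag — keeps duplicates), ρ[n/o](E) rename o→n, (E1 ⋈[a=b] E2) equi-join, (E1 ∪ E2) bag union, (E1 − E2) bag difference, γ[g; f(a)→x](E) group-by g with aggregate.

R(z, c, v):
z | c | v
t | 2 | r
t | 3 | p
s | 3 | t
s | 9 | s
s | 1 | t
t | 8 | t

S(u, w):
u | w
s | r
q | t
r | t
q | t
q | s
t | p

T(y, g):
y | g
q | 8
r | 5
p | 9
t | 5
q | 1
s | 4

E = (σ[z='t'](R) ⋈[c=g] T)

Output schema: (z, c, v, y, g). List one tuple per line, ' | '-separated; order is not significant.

Subexpression sizes:
  R → 6
  σ[z='t'](R) → 3
  T → 6
  (σ[z='t'](R) ⋈[c=g] T) → 1

== RESULT ==
z | c | v | y | g
t | 8 | t | q | 8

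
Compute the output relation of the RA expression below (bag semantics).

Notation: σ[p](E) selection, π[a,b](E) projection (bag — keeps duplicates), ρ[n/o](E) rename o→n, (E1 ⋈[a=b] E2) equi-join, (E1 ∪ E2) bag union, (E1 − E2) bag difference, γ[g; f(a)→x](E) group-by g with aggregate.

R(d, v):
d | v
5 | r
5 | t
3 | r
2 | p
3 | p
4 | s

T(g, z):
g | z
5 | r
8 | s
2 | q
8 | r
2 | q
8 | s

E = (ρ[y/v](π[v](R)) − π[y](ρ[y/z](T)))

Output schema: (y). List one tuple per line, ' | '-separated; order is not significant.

Per-node cardinality:
  R → 6
  π[v](R) → 6
  ρ[y/v](π[v](R)) → 6
  T → 6
  ρ[y/z](T) → 6
  π[y](ρ[y/z](T)) → 6
  (ρ[y/v](π[v](R)) − π[y](ρ[y/z](T))) → 3

== RESULT ==
y
p
p
t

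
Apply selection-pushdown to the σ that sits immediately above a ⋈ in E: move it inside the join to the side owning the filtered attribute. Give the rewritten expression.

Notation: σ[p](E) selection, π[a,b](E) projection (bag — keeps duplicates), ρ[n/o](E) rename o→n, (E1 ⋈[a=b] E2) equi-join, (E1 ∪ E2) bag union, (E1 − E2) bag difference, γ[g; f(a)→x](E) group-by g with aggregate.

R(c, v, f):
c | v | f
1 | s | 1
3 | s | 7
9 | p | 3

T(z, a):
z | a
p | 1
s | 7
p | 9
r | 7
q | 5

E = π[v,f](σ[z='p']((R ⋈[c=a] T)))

σ filters on z, owned by the right side.
E' = π[v,f]((R ⋈[c=a] σ[z='p'](T)))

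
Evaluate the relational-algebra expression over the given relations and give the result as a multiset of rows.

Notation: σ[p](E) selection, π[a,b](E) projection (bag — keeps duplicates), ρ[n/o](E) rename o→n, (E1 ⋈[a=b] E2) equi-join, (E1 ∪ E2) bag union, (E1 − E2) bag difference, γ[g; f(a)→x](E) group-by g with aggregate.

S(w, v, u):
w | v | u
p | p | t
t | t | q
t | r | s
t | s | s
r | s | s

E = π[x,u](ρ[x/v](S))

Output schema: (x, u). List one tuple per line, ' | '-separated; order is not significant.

Stepwise |·|:
  S → 5
  ρ[x/v](S) → 5
  π[x,u](ρ[x/v](S)) → 5

== RESULT ==
x | u
p | t
r | s
s | s
s | s
t | q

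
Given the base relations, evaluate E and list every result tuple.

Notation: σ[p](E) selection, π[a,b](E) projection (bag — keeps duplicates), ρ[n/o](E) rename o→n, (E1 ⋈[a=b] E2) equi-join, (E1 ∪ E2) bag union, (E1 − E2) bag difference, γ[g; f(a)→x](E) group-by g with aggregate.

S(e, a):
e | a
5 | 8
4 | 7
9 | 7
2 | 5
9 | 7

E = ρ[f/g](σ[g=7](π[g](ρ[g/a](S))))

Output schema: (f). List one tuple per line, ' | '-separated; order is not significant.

Row counts bottom-up:
  S → 5
  ρ[g/a](S) → 5
  π[g](ρ[g/a](S)) → 5
  σ[g=7](π[g](ρ[g/a](S))) → 3
  ρ[f/g](σ[g=7](π[g](ρ[g/a](S)))) → 3

== RESULT ==
f
7
7
7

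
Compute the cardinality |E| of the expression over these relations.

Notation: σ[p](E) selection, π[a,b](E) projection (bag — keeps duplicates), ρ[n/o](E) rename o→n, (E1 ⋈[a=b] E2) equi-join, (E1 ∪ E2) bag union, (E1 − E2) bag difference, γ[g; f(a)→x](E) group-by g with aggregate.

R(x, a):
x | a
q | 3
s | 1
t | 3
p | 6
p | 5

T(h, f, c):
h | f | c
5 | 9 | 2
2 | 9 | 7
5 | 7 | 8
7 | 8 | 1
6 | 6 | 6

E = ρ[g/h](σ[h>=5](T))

Subexpression sizes:
  T → 5
  σ[h>=5](T) → 4
  ρ[g/h](σ[h>=5](T)) → 4

|E| = 4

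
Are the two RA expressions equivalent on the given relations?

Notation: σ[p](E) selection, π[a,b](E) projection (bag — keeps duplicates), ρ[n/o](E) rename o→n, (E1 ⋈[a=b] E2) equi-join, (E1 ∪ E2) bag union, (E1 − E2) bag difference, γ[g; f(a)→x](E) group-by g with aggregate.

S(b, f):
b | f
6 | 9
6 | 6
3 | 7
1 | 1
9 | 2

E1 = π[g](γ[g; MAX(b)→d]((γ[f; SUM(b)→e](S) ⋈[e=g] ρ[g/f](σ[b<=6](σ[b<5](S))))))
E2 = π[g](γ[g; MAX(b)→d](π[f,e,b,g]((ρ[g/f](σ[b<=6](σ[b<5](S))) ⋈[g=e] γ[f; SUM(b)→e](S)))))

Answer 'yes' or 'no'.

E1 row counts bottom-up:
  S → 5
  γ[f; SUM(b)→e](S) → 5
  S → 5
  σ[b<5](S) → 2
  σ[b<=6](σ[b<5](S)) → 2
  ρ[g/f](σ[b<=6](σ[b<5](S))) → 2
  (γ[f; SUM(b)→e](S) ⋈[e=g] ρ[g/f](σ[b<=6](σ[b<5](S)))) → 1
  γ[g; MAX(b)→d]((γ[f; SUM(b)→e](S) ⋈[e=g] ρ[g/f](σ[b<=6](σ[b<5](S))))) → 1
  π[g](γ[g; MAX(b)→d]((γ[f; SUM(b)→e](S) ⋈[e=g] ρ[g/f](σ[b<=6](σ[b<5](S)))))) → 1
E2 row counts bottom-up:
  S → 5
  σ[b<5](S) → 2
  σ[b<=6](σ[b<5](S)) → 2
  ρ[g/f](σ[b<=6](σ[b<5](S))) → 2
  S → 5
  γ[f; SUM(b)→e](S) → 5
  (ρ[g/f](σ[b<=6](σ[b<5](S))) ⋈[g=e] γ[f; SUM(b)→e](S)) → 1
  π[f,e,b,g]((ρ[g/f](σ[b<=6](σ[b<5](S))) ⋈[g=e] γ[f; SUM(b)→e](S))) → 1
  γ[g; MAX(b)→d](π[f,e,b,g]((ρ[g/f](σ[b<=6](σ[b<5](S))) ⋈[g=e] γ[f; SUM(b)→e](S)))) → 1
  π[g](γ[g; MAX(b)→d](π[f,e,b,g]((ρ[g/f](σ[b<=6](σ[b<5](S))) ⋈[g=e] γ[f; SUM(b)→e](S))))) → 1

E1 and E2 produce the same multiset:
g
1

yes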